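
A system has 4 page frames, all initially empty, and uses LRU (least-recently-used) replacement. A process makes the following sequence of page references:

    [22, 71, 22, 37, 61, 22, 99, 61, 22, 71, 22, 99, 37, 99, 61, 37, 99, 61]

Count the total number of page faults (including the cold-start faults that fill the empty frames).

8

22: miss, frames (22)
71: miss, frames (22 71)
22: hit
37: miss, frames (71 22 37)
61: miss, frames (71 22 37 61)
22: hit
99: miss, evict 71, frames (37 61 22 99)
61: hit
22: hit
71: miss, evict 37, frames (99 61 22 71)
22: hit
99: hit
37: miss, evict 61, frames (71 22 99 37)
99: hit
61: miss, evict 71, frames (22 37 99 61)
37: hit
99: hit
61: hit
Page faults: 8.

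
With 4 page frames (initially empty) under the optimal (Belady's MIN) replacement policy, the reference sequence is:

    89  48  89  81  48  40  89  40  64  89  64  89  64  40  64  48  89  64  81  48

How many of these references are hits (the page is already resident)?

89 -> fault, frames [89]
48 -> fault, frames [89, 48]
89 -> hit
81 -> fault, frames [89, 48, 81]
48 -> hit
40 -> fault, frames [89, 48, 81, 40]
89 -> hit
40 -> hit
64 -> fault, evict 81, frames [89, 48, 40, 64]
89 -> hit
64 -> hit
89 -> hit
64 -> hit
40 -> hit
64 -> hit
48 -> hit
89 -> hit
64 -> hit
81 -> fault, evict 64, frames [89, 48, 40, 81]
48 -> hit
Hits: 14.

14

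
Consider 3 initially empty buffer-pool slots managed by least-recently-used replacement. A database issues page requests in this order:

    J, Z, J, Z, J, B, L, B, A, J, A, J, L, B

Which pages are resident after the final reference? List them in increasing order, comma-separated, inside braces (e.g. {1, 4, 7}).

{B, J, L}

J → miss, frames [J]
Z → miss, frames [J, Z]
J → hit
Z → hit
J → hit
B → miss, frames [Z, J, B]
L → miss, evict Z, frames [J, B, L]
B → hit
A → miss, evict J, frames [L, B, A]
J → miss, evict L, frames [B, A, J]
A → hit
J → hit
L → miss, evict B, frames [A, J, L]
B → miss, evict A, frames [J, L, B]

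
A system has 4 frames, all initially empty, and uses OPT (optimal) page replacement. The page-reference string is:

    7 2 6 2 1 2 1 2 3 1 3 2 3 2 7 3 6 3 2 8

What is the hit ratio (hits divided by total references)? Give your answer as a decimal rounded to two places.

7 -> miss, frames [7]
2 -> miss, frames [7, 2]
6 -> miss, frames [7, 2, 6]
2 -> hit
1 -> miss, frames [7, 2, 6, 1]
2 -> hit
1 -> hit
2 -> hit
3 -> miss, evict 6, frames [7, 2, 1, 3]
1 -> hit
3 -> hit
2 -> hit
3 -> hit
2 -> hit
7 -> hit
3 -> hit
6 -> miss, evict 1, frames [7, 2, 3, 6]
3 -> hit
2 -> hit
8 -> miss, evict 6, frames [7, 2, 3, 8]
Hits: 13 of 20 references → 13/20 = 0.6500.

0.65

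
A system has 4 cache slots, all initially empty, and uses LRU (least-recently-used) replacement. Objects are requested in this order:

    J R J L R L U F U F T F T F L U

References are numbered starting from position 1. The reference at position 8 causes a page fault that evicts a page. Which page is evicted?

J

pos 1: J → fault, frames {J}
pos 2: R → fault, frames {J,R}
pos 3: J → hit
pos 4: L → fault, frames {R,J,L}
pos 5: R → hit
pos 6: L → hit
pos 7: U → fault, frames {J,R,L,U}
pos 8: F → fault, evict J, frames {R,L,U,F}
At position 8, page J is evicted.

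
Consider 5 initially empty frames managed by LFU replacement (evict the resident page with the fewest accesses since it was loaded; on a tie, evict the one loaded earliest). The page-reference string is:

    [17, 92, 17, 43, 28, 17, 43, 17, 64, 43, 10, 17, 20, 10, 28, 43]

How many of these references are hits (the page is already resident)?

17 -> miss, frames {17}
92 -> miss, frames {17,92}
17 -> hit
43 -> miss, frames {17,92,43}
28 -> miss, frames {17,92,43,28}
17 -> hit
43 -> hit
17 -> hit
64 -> miss, frames {17,92,43,28,64}
43 -> hit
10 -> miss, evict 92, frames {17,43,28,64,10}
17 -> hit
20 -> miss, evict 28, frames {17,43,64,10,20}
10 -> hit
28 -> miss, evict 64, frames {17,43,10,20,28}
43 -> hit
Hits: 8.

8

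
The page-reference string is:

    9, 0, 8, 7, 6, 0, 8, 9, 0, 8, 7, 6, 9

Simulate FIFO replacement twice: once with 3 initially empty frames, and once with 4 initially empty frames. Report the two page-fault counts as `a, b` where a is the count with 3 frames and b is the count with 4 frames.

3 frames: F F F F F F F F . . F F . → 10 faults.
4 frames: F F F F F . . F F F F F F → 11 faults.
11 > 10: adding a frame increased faults — Belady's anomaly.

10, 11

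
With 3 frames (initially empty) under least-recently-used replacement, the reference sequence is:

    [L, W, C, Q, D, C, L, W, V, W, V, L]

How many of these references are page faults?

8

L: fault, frames (L)
W: fault, frames (L W)
C: fault, frames (L W C)
Q: fault, evict L, frames (W C Q)
D: fault, evict W, frames (C Q D)
C: hit
L: fault, evict Q, frames (D C L)
W: fault, evict D, frames (C L W)
V: fault, evict C, frames (L W V)
W: hit
V: hit
L: hit
Page faults: 8.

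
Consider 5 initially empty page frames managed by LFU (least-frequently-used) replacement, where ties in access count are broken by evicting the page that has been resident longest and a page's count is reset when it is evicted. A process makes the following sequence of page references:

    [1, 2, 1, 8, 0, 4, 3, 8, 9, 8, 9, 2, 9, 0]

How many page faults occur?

9

1 -> miss, frames {1}
2 -> miss, frames {1,2}
1 -> hit
8 -> miss, frames {1,2,8}
0 -> miss, frames {1,2,8,0}
4 -> miss, frames {1,2,8,0,4}
3 -> miss, evict 2, frames {1,8,0,4,3}
8 -> hit
9 -> miss, evict 0, frames {1,8,4,3,9}
8 -> hit
9 -> hit
2 -> miss, evict 4, frames {1,8,3,9,2}
9 -> hit
0 -> miss, evict 3, frames {1,8,9,2,0}
Page faults: 9.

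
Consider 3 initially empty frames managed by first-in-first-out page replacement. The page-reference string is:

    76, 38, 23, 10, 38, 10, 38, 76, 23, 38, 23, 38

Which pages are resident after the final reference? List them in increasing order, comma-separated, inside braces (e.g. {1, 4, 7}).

{23, 38, 76}

76 → fault, frames {76}
38 → fault, frames {76,38}
23 → fault, frames {76,38,23}
10 → fault, evict 76, frames {38,23,10}
38 → hit
10 → hit
38 → hit
76 → fault, evict 38, frames {23,10,76}
23 → hit
38 → fault, evict 23, frames {10,76,38}
23 → fault, evict 10, frames {76,38,23}
38 → hit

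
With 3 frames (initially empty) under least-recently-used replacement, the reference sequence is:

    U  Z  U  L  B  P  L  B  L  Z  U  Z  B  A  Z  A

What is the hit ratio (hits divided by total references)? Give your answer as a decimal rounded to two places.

0.44

U → fault, frames {U}
Z → fault, frames {U,Z}
U → hit
L → fault, frames {Z,U,L}
B → fault, evict Z, frames {U,L,B}
P → fault, evict U, frames {L,B,P}
L → hit
B → hit
L → hit
Z → fault, evict P, frames {B,L,Z}
U → fault, evict B, frames {L,Z,U}
Z → hit
B → fault, evict L, frames {U,Z,B}
A → fault, evict U, frames {Z,B,A}
Z → hit
A → hit
Hits: 7 of 16 references → 7/16 = 0.4375.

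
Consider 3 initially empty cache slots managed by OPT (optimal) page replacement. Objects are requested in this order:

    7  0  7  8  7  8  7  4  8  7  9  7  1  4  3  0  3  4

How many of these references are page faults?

8

7: fault, frames [7]
0: fault, frames [7, 0]
7: hit
8: fault, frames [7, 0, 8]
7: hit
8: hit
7: hit
4: fault, evict 0, frames [7, 8, 4]
8: hit
7: hit
9: fault, evict 8, frames [7, 4, 9]
7: hit
1: fault, evict 9, frames [7, 4, 1]
4: hit
3: fault, evict 1, frames [7, 4, 3]
0: fault, evict 7, frames [4, 3, 0]
3: hit
4: hit
Page faults: 8.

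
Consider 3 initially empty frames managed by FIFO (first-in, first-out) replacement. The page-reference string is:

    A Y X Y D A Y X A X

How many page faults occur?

7

A -> miss, frames (A)
Y -> miss, frames (A Y)
X -> miss, frames (A Y X)
Y -> hit
D -> miss, evict A, frames (Y X D)
A -> miss, evict Y, frames (X D A)
Y -> miss, evict X, frames (D A Y)
X -> miss, evict D, frames (A Y X)
A -> hit
X -> hit
Page faults: 7.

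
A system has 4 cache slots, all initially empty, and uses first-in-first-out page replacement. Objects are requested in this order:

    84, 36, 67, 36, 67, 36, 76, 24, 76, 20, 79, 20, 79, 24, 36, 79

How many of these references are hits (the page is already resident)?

84 -> miss, frames {84}
36 -> miss, frames {84,36}
67 -> miss, frames {84,36,67}
36 -> hit
67 -> hit
36 -> hit
76 -> miss, frames {84,36,67,76}
24 -> miss, evict 84, frames {36,67,76,24}
76 -> hit
20 -> miss, evict 36, frames {67,76,24,20}
79 -> miss, evict 67, frames {76,24,20,79}
20 -> hit
79 -> hit
24 -> hit
36 -> miss, evict 76, frames {24,20,79,36}
79 -> hit
Hits: 8.

8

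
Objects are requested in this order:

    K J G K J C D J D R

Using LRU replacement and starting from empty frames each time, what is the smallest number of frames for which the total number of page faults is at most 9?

2

f=1: 10 faults
f=2: 9 faults
f=3: 6 faults
f=4: 6 faults
f=5: 6 faults
f=6: 6 faults
Smallest f with faults ≤ 9 is 2.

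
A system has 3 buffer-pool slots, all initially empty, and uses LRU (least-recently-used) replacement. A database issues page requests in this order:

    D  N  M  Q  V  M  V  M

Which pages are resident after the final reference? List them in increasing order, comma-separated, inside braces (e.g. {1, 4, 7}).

{M, Q, V}

D → fault, frames (D)
N → fault, frames (D N)
M → fault, frames (D N M)
Q → fault, evict D, frames (N M Q)
V → fault, evict N, frames (M Q V)
M → hit
V → hit
M → hit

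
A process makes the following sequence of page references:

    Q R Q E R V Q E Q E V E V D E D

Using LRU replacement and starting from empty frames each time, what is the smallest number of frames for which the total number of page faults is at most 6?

f=1: 16 faults
f=2: 10 faults
f=3: 7 faults
f=4: 5 faults
f=5: 5 faults
Smallest f with faults ≤ 6 is 4.

4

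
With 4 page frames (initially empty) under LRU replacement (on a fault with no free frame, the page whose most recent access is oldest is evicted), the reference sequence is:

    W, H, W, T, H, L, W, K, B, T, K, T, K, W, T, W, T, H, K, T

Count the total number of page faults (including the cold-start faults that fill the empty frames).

8

W -> fault, frames {W}
H -> fault, frames {W,H}
W -> hit
T -> fault, frames {H,W,T}
H -> hit
L -> fault, frames {W,T,H,L}
W -> hit
K -> fault, evict T, frames {H,L,W,K}
B -> fault, evict H, frames {L,W,K,B}
T -> fault, evict L, frames {W,K,B,T}
K -> hit
T -> hit
K -> hit
W -> hit
T -> hit
W -> hit
T -> hit
H -> fault, evict B, frames {K,W,T,H}
K -> hit
T -> hit
Page faults: 8.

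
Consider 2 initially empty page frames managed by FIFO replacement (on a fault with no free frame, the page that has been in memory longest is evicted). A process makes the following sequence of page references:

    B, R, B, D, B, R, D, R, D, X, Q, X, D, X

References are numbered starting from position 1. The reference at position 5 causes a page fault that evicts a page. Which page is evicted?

R

pos 1: B -> fault, frames {B}
pos 2: R -> fault, frames {B,R}
pos 3: B -> hit
pos 4: D -> fault, evict B, frames {R,D}
pos 5: B -> fault, evict R, frames {D,B}
At position 5, page R is evicted.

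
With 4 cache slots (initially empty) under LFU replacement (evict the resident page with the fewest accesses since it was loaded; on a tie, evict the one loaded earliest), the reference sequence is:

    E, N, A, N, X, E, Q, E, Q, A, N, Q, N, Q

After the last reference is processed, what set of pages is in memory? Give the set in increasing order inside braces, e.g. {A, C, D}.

E: fault, frames [E]
N: fault, frames [E, N]
A: fault, frames [E, N, A]
N: hit
X: fault, frames [E, N, A, X]
E: hit
Q: fault, evict A, frames [E, N, X, Q]
E: hit
Q: hit
A: fault, evict X, frames [E, N, Q, A]
N: hit
Q: hit
N: hit
Q: hit

{A, E, N, Q}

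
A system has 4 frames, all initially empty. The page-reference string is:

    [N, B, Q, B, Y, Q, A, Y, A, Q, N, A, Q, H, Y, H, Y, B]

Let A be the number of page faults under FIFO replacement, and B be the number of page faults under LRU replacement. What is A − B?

-1

Under FIFO: F F F . F . F . . . F . . F . . . F → 8 faults.
Under LRU: F F F . F . F . . . F . . F F . . F → 9 faults.
A − B = 8 − 9 = -1.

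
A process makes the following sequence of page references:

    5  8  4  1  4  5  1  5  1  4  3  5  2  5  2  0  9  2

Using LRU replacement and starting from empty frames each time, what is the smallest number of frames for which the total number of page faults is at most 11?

3

f=1: 18 faults
f=2: 13 faults
f=3: 10 faults
f=4: 8 faults
f=5: 8 faults
f=6: 8 faults
f=7: 8 faults
f=8: 8 faults
Smallest f with faults ≤ 11 is 3.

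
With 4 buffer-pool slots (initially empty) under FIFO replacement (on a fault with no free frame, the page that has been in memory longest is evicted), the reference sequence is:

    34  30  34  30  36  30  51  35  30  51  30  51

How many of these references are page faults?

5

34: miss, frames {34}
30: miss, frames {34,30}
34: hit
30: hit
36: miss, frames {34,30,36}
30: hit
51: miss, frames {34,30,36,51}
35: miss, evict 34, frames {30,36,51,35}
30: hit
51: hit
30: hit
51: hit
Page faults: 5.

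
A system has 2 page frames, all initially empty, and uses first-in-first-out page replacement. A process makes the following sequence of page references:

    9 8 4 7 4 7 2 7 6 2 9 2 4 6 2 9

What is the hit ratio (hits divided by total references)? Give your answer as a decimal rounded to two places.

9: fault, frames (9)
8: fault, frames (9 8)
4: fault, evict 9, frames (8 4)
7: fault, evict 8, frames (4 7)
4: hit
7: hit
2: fault, evict 4, frames (7 2)
7: hit
6: fault, evict 7, frames (2 6)
2: hit
9: fault, evict 2, frames (6 9)
2: fault, evict 6, frames (9 2)
4: fault, evict 9, frames (2 4)
6: fault, evict 2, frames (4 6)
2: fault, evict 4, frames (6 2)
9: fault, evict 6, frames (2 9)
Hits: 4 of 16 references → 4/16 = 0.2500.

0.25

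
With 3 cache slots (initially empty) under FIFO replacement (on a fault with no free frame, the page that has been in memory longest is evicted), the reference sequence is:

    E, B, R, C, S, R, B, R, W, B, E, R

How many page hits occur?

E -> fault, frames {E}
B -> fault, frames {E,B}
R -> fault, frames {E,B,R}
C -> fault, evict E, frames {B,R,C}
S -> fault, evict B, frames {R,C,S}
R -> hit
B -> fault, evict R, frames {C,S,B}
R -> fault, evict C, frames {S,B,R}
W -> fault, evict S, frames {B,R,W}
B -> hit
E -> fault, evict B, frames {R,W,E}
R -> hit
Hits: 3.

3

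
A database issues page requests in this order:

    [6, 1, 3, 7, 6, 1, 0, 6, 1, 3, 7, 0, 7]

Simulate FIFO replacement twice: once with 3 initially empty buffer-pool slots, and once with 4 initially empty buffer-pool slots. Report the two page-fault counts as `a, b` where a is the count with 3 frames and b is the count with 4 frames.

3 frames: F F F F F F F . . F F . . → 9 faults.
4 frames: F F F F . . F F F F F F . → 10 faults.
10 > 9: adding a frame increased faults — Belady's anomaly.

9, 10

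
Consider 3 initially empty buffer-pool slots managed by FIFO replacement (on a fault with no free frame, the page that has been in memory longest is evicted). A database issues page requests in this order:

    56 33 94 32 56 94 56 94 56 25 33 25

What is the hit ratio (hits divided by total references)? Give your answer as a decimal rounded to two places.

0.42

56 → miss, frames [56]
33 → miss, frames [56, 33]
94 → miss, frames [56, 33, 94]
32 → miss, evict 56, frames [33, 94, 32]
56 → miss, evict 33, frames [94, 32, 56]
94 → hit
56 → hit
94 → hit
56 → hit
25 → miss, evict 94, frames [32, 56, 25]
33 → miss, evict 32, frames [56, 25, 33]
25 → hit
Hits: 5 of 12 references → 5/12 = 0.4167.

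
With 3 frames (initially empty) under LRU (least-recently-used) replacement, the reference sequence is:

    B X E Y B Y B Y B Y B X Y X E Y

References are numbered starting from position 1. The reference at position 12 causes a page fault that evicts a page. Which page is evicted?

pos 1: B → miss, frames [B]
pos 2: X → miss, frames [B, X]
pos 3: E → miss, frames [B, X, E]
pos 4: Y → miss, evict B, frames [X, E, Y]
pos 5: B → miss, evict X, frames [E, Y, B]
pos 6: Y → hit
pos 7: B → hit
pos 8: Y → hit
pos 9: B → hit
pos 10: Y → hit
pos 11: B → hit
pos 12: X → miss, evict E, frames [Y, B, X]
At position 12, page E is evicted.

E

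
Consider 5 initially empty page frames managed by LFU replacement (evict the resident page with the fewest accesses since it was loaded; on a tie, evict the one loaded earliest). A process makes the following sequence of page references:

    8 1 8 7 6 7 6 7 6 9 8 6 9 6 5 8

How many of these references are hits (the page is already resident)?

10

8: miss, frames [8]
1: miss, frames [8, 1]
8: hit
7: miss, frames [8, 1, 7]
6: miss, frames [8, 1, 7, 6]
7: hit
6: hit
7: hit
6: hit
9: miss, frames [8, 1, 7, 6, 9]
8: hit
6: hit
9: hit
6: hit
5: miss, evict 1, frames [8, 7, 6, 9, 5]
8: hit
Hits: 10.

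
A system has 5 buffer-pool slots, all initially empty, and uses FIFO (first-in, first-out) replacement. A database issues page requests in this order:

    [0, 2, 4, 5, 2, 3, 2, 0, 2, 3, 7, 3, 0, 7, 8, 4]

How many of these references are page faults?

0: fault, frames (0)
2: fault, frames (0 2)
4: fault, frames (0 2 4)
5: fault, frames (0 2 4 5)
2: hit
3: fault, frames (0 2 4 5 3)
2: hit
0: hit
2: hit
3: hit
7: fault, evict 0, frames (2 4 5 3 7)
3: hit
0: fault, evict 2, frames (4 5 3 7 0)
7: hit
8: fault, evict 4, frames (5 3 7 0 8)
4: fault, evict 5, frames (3 7 0 8 4)
Page faults: 9.

9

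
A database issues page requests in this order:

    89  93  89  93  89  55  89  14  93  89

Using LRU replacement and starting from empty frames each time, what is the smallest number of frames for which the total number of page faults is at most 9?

f=1: 10 faults
f=2: 6 faults
f=3: 5 faults
f=4: 4 faults
Smallest f with faults ≤ 9 is 2.

2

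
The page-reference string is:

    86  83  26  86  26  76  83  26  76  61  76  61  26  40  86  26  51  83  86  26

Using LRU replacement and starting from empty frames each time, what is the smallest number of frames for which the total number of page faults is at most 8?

f=1: 20 faults
f=2: 17 faults
f=3: 12 faults
f=4: 9 faults
f=5: 9 faults
f=6: 8 faults
f=7: 7 faults
Smallest f with faults ≤ 8 is 6.

6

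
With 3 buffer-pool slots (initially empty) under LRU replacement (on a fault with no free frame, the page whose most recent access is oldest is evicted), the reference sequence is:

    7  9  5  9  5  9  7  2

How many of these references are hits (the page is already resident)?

7: fault, frames {7}
9: fault, frames {7,9}
5: fault, frames {7,9,5}
9: hit
5: hit
9: hit
7: hit
2: fault, evict 5, frames {9,7,2}
Hits: 4.

4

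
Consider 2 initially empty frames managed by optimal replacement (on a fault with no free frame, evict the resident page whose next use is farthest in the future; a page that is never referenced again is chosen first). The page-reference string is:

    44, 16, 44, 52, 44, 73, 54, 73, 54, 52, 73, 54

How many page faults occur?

7

44 → miss, frames (44)
16 → miss, frames (44 16)
44 → hit
52 → miss, evict 16, frames (44 52)
44 → hit
73 → miss, evict 44, frames (52 73)
54 → miss, evict 52, frames (73 54)
73 → hit
54 → hit
52 → miss, evict 54, frames (73 52)
73 → hit
54 → miss, evict 52, frames (73 54)
Page faults: 7.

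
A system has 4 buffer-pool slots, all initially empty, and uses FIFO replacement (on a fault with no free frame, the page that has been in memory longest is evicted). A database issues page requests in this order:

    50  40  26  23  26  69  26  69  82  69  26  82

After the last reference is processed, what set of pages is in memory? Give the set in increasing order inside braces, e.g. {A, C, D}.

{23, 26, 69, 82}

50 -> miss, frames (50)
40 -> miss, frames (50 40)
26 -> miss, frames (50 40 26)
23 -> miss, frames (50 40 26 23)
26 -> hit
69 -> miss, evict 50, frames (40 26 23 69)
26 -> hit
69 -> hit
82 -> miss, evict 40, frames (26 23 69 82)
69 -> hit
26 -> hit
82 -> hit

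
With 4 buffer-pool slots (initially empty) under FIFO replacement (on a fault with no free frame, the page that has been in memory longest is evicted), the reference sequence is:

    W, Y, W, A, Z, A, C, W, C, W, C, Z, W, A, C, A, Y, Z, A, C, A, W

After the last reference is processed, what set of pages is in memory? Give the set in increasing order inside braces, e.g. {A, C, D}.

{A, C, W, Y}

W: fault, frames [W]
Y: fault, frames [W, Y]
W: hit
A: fault, frames [W, Y, A]
Z: fault, frames [W, Y, A, Z]
A: hit
C: fault, evict W, frames [Y, A, Z, C]
W: fault, evict Y, frames [A, Z, C, W]
C: hit
W: hit
C: hit
Z: hit
W: hit
A: hit
C: hit
A: hit
Y: fault, evict A, frames [Z, C, W, Y]
Z: hit
A: fault, evict Z, frames [C, W, Y, A]
C: hit
A: hit
W: hit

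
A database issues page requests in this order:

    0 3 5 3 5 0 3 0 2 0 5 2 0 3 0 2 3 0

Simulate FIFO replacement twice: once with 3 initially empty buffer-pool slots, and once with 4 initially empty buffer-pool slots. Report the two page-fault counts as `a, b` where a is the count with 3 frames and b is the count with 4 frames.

6, 4

3 frames: F F F . . . . . F F . . . F . . . . → 6 faults.
4 frames: F F F . . . . . F . . . . . . . . . → 4 faults.
4 < 6: adding a frame reduced faults, as is typical.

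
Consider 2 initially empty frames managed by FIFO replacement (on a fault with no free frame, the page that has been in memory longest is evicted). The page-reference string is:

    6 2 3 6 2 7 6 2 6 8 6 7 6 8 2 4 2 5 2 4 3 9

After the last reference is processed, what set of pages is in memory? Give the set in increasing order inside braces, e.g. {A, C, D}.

{3, 9}

6 → fault, frames [6]
2 → fault, frames [6, 2]
3 → fault, evict 6, frames [2, 3]
6 → fault, evict 2, frames [3, 6]
2 → fault, evict 3, frames [6, 2]
7 → fault, evict 6, frames [2, 7]
6 → fault, evict 2, frames [7, 6]
2 → fault, evict 7, frames [6, 2]
6 → hit
8 → fault, evict 6, frames [2, 8]
6 → fault, evict 2, frames [8, 6]
7 → fault, evict 8, frames [6, 7]
6 → hit
8 → fault, evict 6, frames [7, 8]
2 → fault, evict 7, frames [8, 2]
4 → fault, evict 8, frames [2, 4]
2 → hit
5 → fault, evict 2, frames [4, 5]
2 → fault, evict 4, frames [5, 2]
4 → fault, evict 5, frames [2, 4]
3 → fault, evict 2, frames [4, 3]
9 → fault, evict 4, frames [3, 9]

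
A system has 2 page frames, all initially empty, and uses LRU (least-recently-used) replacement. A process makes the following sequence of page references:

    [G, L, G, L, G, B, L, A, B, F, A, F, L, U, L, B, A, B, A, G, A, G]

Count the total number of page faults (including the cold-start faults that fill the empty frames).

13

G → fault, frames [G]
L → fault, frames [G, L]
G → hit
L → hit
G → hit
B → fault, evict L, frames [G, B]
L → fault, evict G, frames [B, L]
A → fault, evict B, frames [L, A]
B → fault, evict L, frames [A, B]
F → fault, evict A, frames [B, F]
A → fault, evict B, frames [F, A]
F → hit
L → fault, evict A, frames [F, L]
U → fault, evict F, frames [L, U]
L → hit
B → fault, evict U, frames [L, B]
A → fault, evict L, frames [B, A]
B → hit
A → hit
G → fault, evict B, frames [A, G]
A → hit
G → hit
Page faults: 13.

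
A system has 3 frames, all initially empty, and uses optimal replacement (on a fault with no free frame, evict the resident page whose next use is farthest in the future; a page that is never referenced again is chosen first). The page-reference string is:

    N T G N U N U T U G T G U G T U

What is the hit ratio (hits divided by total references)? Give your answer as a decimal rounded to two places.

0.69

N → miss, frames [N]
T → miss, frames [N, T]
G → miss, frames [N, T, G]
N → hit
U → miss, evict G, frames [N, T, U]
N → hit
U → hit
T → hit
U → hit
G → miss, evict N, frames [T, U, G]
T → hit
G → hit
U → hit
G → hit
T → hit
U → hit
Hits: 11 of 16 references → 11/16 = 0.6875.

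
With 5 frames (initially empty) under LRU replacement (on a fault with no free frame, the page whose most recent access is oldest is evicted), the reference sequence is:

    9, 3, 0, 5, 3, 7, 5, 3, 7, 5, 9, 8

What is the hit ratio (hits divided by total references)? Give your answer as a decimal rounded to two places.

9 -> fault, frames [9]
3 -> fault, frames [9, 3]
0 -> fault, frames [9, 3, 0]
5 -> fault, frames [9, 3, 0, 5]
3 -> hit
7 -> fault, frames [9, 0, 5, 3, 7]
5 -> hit
3 -> hit
7 -> hit
5 -> hit
9 -> hit
8 -> fault, evict 0, frames [3, 7, 5, 9, 8]
Hits: 6 of 12 references → 6/12 = 0.5000.

0.50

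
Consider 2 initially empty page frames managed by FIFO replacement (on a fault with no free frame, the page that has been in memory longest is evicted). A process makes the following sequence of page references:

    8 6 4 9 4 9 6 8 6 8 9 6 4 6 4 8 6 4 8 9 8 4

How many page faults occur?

8: miss, frames {8}
6: miss, frames {8,6}
4: miss, evict 8, frames {6,4}
9: miss, evict 6, frames {4,9}
4: hit
9: hit
6: miss, evict 4, frames {9,6}
8: miss, evict 9, frames {6,8}
6: hit
8: hit
9: miss, evict 6, frames {8,9}
6: miss, evict 8, frames {9,6}
4: miss, evict 9, frames {6,4}
6: hit
4: hit
8: miss, evict 6, frames {4,8}
6: miss, evict 4, frames {8,6}
4: miss, evict 8, frames {6,4}
8: miss, evict 6, frames {4,8}
9: miss, evict 4, frames {8,9}
8: hit
4: miss, evict 8, frames {9,4}
Page faults: 15.

15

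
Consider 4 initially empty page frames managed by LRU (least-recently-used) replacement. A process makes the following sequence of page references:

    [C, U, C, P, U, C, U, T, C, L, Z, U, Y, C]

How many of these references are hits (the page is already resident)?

5

C: miss, frames (C)
U: miss, frames (C U)
C: hit
P: miss, frames (U C P)
U: hit
C: hit
U: hit
T: miss, frames (P C U T)
C: hit
L: miss, evict P, frames (U T C L)
Z: miss, evict U, frames (T C L Z)
U: miss, evict T, frames (C L Z U)
Y: miss, evict C, frames (L Z U Y)
C: miss, evict L, frames (Z U Y C)
Hits: 5.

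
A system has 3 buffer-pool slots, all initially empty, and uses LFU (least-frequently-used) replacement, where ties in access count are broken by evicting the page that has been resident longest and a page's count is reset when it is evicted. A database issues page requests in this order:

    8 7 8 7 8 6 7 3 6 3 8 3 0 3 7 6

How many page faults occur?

8 -> miss, frames [8]
7 -> miss, frames [8, 7]
8 -> hit
7 -> hit
8 -> hit
6 -> miss, frames [8, 7, 6]
7 -> hit
3 -> miss, evict 6, frames [8, 7, 3]
6 -> miss, evict 3, frames [8, 7, 6]
3 -> miss, evict 6, frames [8, 7, 3]
8 -> hit
3 -> hit
0 -> miss, evict 3, frames [8, 7, 0]
3 -> miss, evict 0, frames [8, 7, 3]
7 -> hit
6 -> miss, evict 3, frames [8, 7, 6]
Page faults: 9.

9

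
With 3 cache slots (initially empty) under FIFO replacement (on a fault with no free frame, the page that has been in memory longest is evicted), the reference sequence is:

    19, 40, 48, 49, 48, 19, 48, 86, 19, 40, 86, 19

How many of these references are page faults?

7

19 -> fault, frames {19}
40 -> fault, frames {19,40}
48 -> fault, frames {19,40,48}
49 -> fault, evict 19, frames {40,48,49}
48 -> hit
19 -> fault, evict 40, frames {48,49,19}
48 -> hit
86 -> fault, evict 48, frames {49,19,86}
19 -> hit
40 -> fault, evict 49, frames {19,86,40}
86 -> hit
19 -> hit
Page faults: 7.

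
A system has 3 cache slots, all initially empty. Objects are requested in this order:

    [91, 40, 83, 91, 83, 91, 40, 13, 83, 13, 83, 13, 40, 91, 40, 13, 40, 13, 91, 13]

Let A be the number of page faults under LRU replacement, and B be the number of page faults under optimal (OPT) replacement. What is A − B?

Under LRU: F F F . . . . F F . . . . F . . . . . . → 6 faults.
Under OPT: F F F . . . . F . . . . . F . . . . . . → 5 faults.
A − B = 6 − 5 = 1.

1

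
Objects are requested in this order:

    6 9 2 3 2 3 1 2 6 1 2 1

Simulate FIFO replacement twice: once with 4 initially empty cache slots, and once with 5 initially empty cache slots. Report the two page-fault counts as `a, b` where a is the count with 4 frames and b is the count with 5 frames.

6, 5

4 frames: F F F F . . F . F . . . → 6 faults.
5 frames: F F F F . . F . . . . . → 5 faults.
5 < 6: adding a frame reduced faults, as is typical.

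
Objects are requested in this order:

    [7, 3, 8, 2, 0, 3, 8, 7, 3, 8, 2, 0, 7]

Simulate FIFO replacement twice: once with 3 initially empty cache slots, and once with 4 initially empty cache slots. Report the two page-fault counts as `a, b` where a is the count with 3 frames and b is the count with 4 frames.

3 frames: F F F F F F F F . . F F . → 10 faults.
4 frames: F F F F F . . F F F F F F → 11 faults.
11 > 10: adding a frame increased faults — Belady's anomaly.

10, 11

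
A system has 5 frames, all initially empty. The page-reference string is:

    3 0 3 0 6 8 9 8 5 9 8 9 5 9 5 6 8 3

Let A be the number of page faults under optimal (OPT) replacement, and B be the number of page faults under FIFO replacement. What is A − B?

-1

Under OPT: F F . . F F F . F . . . . . . . . . → 6 faults.
Under FIFO: F F . . F F F . F . . . . . . . . F → 7 faults.
A − B = 6 − 7 = -1.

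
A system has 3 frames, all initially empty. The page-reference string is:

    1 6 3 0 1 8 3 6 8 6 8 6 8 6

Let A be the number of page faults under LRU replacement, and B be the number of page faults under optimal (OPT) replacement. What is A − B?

Under LRU: F F F F F F F F . . . . . . → 8 faults.
Under OPT: F F F F . F . F . . . . . . → 6 faults.
A − B = 8 − 6 = 2.

2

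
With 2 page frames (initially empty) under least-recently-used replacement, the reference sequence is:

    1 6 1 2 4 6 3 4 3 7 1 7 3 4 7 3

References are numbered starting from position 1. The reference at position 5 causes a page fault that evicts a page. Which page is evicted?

pos 1: 1 → miss, frames {1}
pos 2: 6 → miss, frames {1,6}
pos 3: 1 → hit
pos 4: 2 → miss, evict 6, frames {1,2}
pos 5: 4 → miss, evict 1, frames {2,4}
At position 5, page 1 is evicted.

1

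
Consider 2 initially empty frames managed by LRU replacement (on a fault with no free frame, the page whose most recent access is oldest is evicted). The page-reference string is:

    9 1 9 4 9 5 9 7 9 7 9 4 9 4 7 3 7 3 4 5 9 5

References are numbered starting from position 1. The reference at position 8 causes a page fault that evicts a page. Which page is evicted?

5

pos 1: 9 → miss, frames [9]
pos 2: 1 → miss, frames [9, 1]
pos 3: 9 → hit
pos 4: 4 → miss, evict 1, frames [9, 4]
pos 5: 9 → hit
pos 6: 5 → miss, evict 4, frames [9, 5]
pos 7: 9 → hit
pos 8: 7 → miss, evict 5, frames [9, 7]
At position 8, page 5 is evicted.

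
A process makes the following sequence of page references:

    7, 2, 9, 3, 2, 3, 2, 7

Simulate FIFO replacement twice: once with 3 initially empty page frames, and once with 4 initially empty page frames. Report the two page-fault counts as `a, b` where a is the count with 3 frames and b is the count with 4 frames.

5, 4

3 frames: F F F F . . . F → 5 faults.
4 frames: F F F F . . . . → 4 faults.
4 < 5: adding a frame reduced faults, as is typical.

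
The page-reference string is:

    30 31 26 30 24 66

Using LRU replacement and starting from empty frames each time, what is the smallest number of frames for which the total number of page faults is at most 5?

3

f=1: 6 faults
f=2: 6 faults
f=3: 5 faults
f=4: 5 faults
f=5: 5 faults
Smallest f with faults ≤ 5 is 3.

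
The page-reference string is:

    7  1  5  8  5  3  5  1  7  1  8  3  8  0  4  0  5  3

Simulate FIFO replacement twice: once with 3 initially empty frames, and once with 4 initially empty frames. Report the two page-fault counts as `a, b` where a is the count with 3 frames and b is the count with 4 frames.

13, 11

3 frames: F F F F . F . F F . F F . F F . F F → 13 faults.
4 frames: F F F F . F . . F F . . . F F . F F → 11 faults.
11 < 13: adding a frame reduced faults, as is typical.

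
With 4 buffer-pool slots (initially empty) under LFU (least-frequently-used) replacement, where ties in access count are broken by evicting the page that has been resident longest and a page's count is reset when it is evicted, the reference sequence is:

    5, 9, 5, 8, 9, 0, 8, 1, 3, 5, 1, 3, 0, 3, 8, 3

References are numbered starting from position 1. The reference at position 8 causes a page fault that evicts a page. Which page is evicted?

pos 1: 5 -> miss, frames [5]
pos 2: 9 -> miss, frames [5, 9]
pos 3: 5 -> hit
pos 4: 8 -> miss, frames [5, 9, 8]
pos 5: 9 -> hit
pos 6: 0 -> miss, frames [5, 9, 8, 0]
pos 7: 8 -> hit
pos 8: 1 -> miss, evict 0, frames [5, 9, 8, 1]
At position 8, page 0 is evicted.

0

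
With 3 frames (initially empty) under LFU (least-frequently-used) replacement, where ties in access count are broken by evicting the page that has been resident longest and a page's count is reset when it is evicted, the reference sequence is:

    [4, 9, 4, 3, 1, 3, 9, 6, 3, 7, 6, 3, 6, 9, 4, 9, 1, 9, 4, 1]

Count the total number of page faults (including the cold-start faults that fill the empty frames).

4 → fault, frames [4]
9 → fault, frames [4, 9]
4 → hit
3 → fault, frames [4, 9, 3]
1 → fault, evict 9, frames [4, 3, 1]
3 → hit
9 → fault, evict 1, frames [4, 3, 9]
6 → fault, evict 9, frames [4, 3, 6]
3 → hit
7 → fault, evict 6, frames [4, 3, 7]
6 → fault, evict 7, frames [4, 3, 6]
3 → hit
6 → hit
9 → fault, evict 4, frames [3, 6, 9]
4 → fault, evict 9, frames [3, 6, 4]
9 → fault, evict 4, frames [3, 6, 9]
1 → fault, evict 9, frames [3, 6, 1]
9 → fault, evict 1, frames [3, 6, 9]
4 → fault, evict 9, frames [3, 6, 4]
1 → fault, evict 4, frames [3, 6, 1]
Page faults: 15.

15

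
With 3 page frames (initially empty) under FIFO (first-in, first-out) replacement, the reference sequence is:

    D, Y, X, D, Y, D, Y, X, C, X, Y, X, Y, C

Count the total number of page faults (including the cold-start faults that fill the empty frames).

D → miss, frames [D]
Y → miss, frames [D, Y]
X → miss, frames [D, Y, X]
D → hit
Y → hit
D → hit
Y → hit
X → hit
C → miss, evict D, frames [Y, X, C]
X → hit
Y → hit
X → hit
Y → hit
C → hit
Page faults: 4.

4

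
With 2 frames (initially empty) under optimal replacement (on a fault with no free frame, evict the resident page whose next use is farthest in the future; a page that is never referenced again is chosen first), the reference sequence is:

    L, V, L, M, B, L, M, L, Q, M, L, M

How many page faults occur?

L → fault, frames (L)
V → fault, frames (L V)
L → hit
M → fault, evict V, frames (L M)
B → fault, evict M, frames (L B)
L → hit
M → fault, evict B, frames (L M)
L → hit
Q → fault, evict L, frames (M Q)
M → hit
L → fault, evict Q, frames (M L)
M → hit
Page faults: 7.

7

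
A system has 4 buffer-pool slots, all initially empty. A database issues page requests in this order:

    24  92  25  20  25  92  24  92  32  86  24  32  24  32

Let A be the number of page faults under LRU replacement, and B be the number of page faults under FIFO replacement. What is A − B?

-1

Under LRU: F F F F . . . . F F . . . . → 6 faults.
Under FIFO: F F F F . . . . F F F . . . → 7 faults.
A − B = 6 − 7 = -1.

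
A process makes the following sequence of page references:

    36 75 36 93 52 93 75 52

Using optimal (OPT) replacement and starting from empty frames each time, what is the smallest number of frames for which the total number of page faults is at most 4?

f=1: 8 faults
f=2: 5 faults
f=3: 4 faults
f=4: 4 faults
Smallest f with faults ≤ 4 is 3.

3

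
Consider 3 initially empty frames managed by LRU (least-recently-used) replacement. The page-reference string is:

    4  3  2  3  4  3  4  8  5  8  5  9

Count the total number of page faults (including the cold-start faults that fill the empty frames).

4 -> miss, frames {4}
3 -> miss, frames {4,3}
2 -> miss, frames {4,3,2}
3 -> hit
4 -> hit
3 -> hit
4 -> hit
8 -> miss, evict 2, frames {3,4,8}
5 -> miss, evict 3, frames {4,8,5}
8 -> hit
5 -> hit
9 -> miss, evict 4, frames {8,5,9}
Page faults: 6.

6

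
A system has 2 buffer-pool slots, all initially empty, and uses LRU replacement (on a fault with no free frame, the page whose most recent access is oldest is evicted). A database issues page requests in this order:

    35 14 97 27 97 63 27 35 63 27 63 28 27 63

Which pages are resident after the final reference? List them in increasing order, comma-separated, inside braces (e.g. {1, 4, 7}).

{27, 63}

35 -> miss, frames [35]
14 -> miss, frames [35, 14]
97 -> miss, evict 35, frames [14, 97]
27 -> miss, evict 14, frames [97, 27]
97 -> hit
63 -> miss, evict 27, frames [97, 63]
27 -> miss, evict 97, frames [63, 27]
35 -> miss, evict 63, frames [27, 35]
63 -> miss, evict 27, frames [35, 63]
27 -> miss, evict 35, frames [63, 27]
63 -> hit
28 -> miss, evict 27, frames [63, 28]
27 -> miss, evict 63, frames [28, 27]
63 -> miss, evict 28, frames [27, 63]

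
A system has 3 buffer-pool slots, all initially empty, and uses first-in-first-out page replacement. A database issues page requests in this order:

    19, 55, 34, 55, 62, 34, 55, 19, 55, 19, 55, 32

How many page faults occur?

7

19 → fault, frames [19]
55 → fault, frames [19, 55]
34 → fault, frames [19, 55, 34]
55 → hit
62 → fault, evict 19, frames [55, 34, 62]
34 → hit
55 → hit
19 → fault, evict 55, frames [34, 62, 19]
55 → fault, evict 34, frames [62, 19, 55]
19 → hit
55 → hit
32 → fault, evict 62, frames [19, 55, 32]
Page faults: 7.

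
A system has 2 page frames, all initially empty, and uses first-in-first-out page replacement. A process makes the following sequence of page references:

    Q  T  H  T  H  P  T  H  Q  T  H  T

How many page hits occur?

Q: fault, frames (Q)
T: fault, frames (Q T)
H: fault, evict Q, frames (T H)
T: hit
H: hit
P: fault, evict T, frames (H P)
T: fault, evict H, frames (P T)
H: fault, evict P, frames (T H)
Q: fault, evict T, frames (H Q)
T: fault, evict H, frames (Q T)
H: fault, evict Q, frames (T H)
T: hit
Hits: 3.

3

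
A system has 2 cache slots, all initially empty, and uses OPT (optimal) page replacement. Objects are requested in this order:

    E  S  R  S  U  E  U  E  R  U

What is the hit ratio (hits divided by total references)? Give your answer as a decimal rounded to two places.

E → fault, frames {E}
S → fault, frames {E,S}
R → fault, evict E, frames {S,R}
S → hit
U → fault, evict S, frames {R,U}
E → fault, evict R, frames {U,E}
U → hit
E → hit
R → fault, evict E, frames {U,R}
U → hit
Hits: 4 of 10 references → 4/10 = 0.4000.

0.40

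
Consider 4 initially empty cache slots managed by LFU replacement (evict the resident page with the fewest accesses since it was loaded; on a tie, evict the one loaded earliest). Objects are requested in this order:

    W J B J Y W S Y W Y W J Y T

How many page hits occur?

8

W → miss, frames (W)
J → miss, frames (W J)
B → miss, frames (W J B)
J → hit
Y → miss, frames (W J B Y)
W → hit
S → miss, evict B, frames (W J Y S)
Y → hit
W → hit
Y → hit
W → hit
J → hit
Y → hit
T → miss, evict S, frames (W J Y T)
Hits: 8.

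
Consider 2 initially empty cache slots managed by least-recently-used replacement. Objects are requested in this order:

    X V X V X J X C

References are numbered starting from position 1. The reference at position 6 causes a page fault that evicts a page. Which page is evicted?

pos 1: X -> miss, frames {X}
pos 2: V -> miss, frames {X,V}
pos 3: X -> hit
pos 4: V -> hit
pos 5: X -> hit
pos 6: J -> miss, evict V, frames {X,J}
At position 6, page V is evicted.

V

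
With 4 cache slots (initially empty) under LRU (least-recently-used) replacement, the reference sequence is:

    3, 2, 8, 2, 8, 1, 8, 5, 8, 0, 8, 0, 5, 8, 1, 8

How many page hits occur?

3 → miss, frames {3}
2 → miss, frames {3,2}
8 → miss, frames {3,2,8}
2 → hit
8 → hit
1 → miss, frames {3,2,8,1}
8 → hit
5 → miss, evict 3, frames {2,1,8,5}
8 → hit
0 → miss, evict 2, frames {1,5,8,0}
8 → hit
0 → hit
5 → hit
8 → hit
1 → hit
8 → hit
Hits: 10.

10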